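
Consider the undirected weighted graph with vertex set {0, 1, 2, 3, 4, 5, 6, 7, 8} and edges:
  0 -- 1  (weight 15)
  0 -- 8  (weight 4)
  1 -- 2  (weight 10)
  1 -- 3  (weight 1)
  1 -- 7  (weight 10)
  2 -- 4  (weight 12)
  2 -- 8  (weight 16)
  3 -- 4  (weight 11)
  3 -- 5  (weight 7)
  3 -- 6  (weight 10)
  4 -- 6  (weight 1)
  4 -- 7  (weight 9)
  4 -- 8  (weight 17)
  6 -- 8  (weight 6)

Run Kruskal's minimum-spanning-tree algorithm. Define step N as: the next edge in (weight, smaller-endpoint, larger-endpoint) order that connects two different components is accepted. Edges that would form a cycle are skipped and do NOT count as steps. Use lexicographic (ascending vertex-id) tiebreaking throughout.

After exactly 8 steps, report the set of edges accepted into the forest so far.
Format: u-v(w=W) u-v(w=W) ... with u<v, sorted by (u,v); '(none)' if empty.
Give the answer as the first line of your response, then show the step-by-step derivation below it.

0-8(w=4) 1-2(w=10) 1-3(w=1) 1-7(w=10) 3-5(w=7) 4-6(w=1) 4-7(w=9) 6-8(w=6)

step 1: add edge 1-3 (w=1); MST = {1-3(w=1)}
step 2: add edge 4-6 (w=1); MST = {1-3(w=1) 4-6(w=1)}
step 3: add edge 0-8 (w=4); MST = {0-8(w=4) 1-3(w=1) 4-6(w=1)}
step 4: add edge 6-8 (w=6); MST = {0-8(w=4) 1-3(w=1) 4-6(w=1) 6-8(w=6)}
step 5: add edge 3-5 (w=7); MST = {0-8(w=4) 1-3(w=1) 3-5(w=7) 4-6(w=1) 6-8(w=6)}
step 6: add edge 4-7 (w=9); MST = {0-8(w=4) 1-3(w=1) 3-5(w=7) 4-6(w=1) 4-7(w=9) 6-8(w=6)}
step 7: add edge 1-2 (w=10); MST = {0-8(w=4) 1-2(w=10) 1-3(w=1) 3-5(w=7) 4-6(w=1) 4-7(w=9) 6-8(w=6)}
step 8: add edge 1-7 (w=10); MST = {0-8(w=4) 1-2(w=10) 1-3(w=1) 1-7(w=10) 3-5(w=7) 4-6(w=1) 4-7(w=9) 6-8(w=6)}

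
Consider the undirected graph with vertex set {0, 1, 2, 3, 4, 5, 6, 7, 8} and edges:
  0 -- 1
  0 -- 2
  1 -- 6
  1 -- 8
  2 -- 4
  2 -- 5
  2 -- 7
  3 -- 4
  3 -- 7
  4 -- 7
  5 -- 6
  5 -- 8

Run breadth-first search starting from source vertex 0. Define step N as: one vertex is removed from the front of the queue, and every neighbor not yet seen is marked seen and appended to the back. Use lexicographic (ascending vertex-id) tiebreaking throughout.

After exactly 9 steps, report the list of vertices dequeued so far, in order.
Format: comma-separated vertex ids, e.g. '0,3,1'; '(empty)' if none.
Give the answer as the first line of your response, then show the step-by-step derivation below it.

0,1,2,6,8,4,5,7,3

step 1: dequeue 0; queue=[1,2]; order=0
step 2: dequeue 1; queue=[2,6,8]; order=0,1
step 3: dequeue 2; queue=[6,8,4,5,7]; order=0,1,2
step 4: dequeue 6; queue=[8,4,5,7]; order=0,1,2,6
step 5: dequeue 8; queue=[4,5,7]; order=0,1,2,6,8
step 6: dequeue 4; queue=[5,7,3]; order=0,1,2,6,8,4
step 7: dequeue 5; queue=[7,3]; order=0,1,2,6,8,4,5
step 8: dequeue 7; queue=[3]; order=0,1,2,6,8,4,5,7
step 9: dequeue 3; queue=[(empty)]; order=0,1,2,6,8,4,5,7,3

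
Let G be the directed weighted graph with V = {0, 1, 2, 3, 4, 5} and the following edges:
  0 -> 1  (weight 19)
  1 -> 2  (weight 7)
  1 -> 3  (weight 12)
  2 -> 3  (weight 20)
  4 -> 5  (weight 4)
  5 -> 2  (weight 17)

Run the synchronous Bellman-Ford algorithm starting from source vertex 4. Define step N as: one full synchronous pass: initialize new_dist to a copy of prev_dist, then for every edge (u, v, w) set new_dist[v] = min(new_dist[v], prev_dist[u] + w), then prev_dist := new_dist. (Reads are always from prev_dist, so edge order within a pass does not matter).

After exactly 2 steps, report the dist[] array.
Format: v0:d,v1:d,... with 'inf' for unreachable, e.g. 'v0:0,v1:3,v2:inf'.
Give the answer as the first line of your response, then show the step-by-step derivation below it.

v0:inf,v1:inf,v2:21,v3:inf,v4:0,v5:4

step 1: dist = v0:inf,v1:inf,v2:inf,v3:inf,v4:0,v5:4
step 2: dist = v0:inf,v1:inf,v2:21,v3:inf,v4:0,v5:4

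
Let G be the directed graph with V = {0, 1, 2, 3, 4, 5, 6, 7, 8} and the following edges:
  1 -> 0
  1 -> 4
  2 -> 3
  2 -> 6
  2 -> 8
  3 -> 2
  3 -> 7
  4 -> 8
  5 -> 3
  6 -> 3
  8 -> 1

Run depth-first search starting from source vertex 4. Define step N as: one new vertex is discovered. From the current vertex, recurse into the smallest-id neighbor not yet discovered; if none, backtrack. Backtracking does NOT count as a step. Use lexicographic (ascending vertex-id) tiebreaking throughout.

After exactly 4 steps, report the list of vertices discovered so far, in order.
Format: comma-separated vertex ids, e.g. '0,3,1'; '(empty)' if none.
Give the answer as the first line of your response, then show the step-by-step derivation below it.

4,8,1,0

step 1: discover 4; path=4; order=4
step 2: discover 8; path=4>8; order=4,8
step 3: discover 1; path=4>8>1; order=4,8,1
step 4: discover 0; path=4>8>1>0; order=4,8,1,0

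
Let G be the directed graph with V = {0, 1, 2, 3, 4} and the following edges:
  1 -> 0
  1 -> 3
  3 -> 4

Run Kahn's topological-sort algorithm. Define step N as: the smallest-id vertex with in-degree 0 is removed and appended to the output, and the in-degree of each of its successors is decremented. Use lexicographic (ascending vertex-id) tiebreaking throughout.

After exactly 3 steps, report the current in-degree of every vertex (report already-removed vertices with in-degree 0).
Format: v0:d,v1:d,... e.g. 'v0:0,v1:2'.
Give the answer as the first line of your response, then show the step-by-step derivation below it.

v0:0,v1:0,v2:0,v3:0,v4:1

step 1: output 1; order=[1]; indeg=(0,0,0,0,1)
step 2: output 0; order=[1,0]; indeg=(0,0,0,0,1)
step 3: output 2; order=[1,0,2]; indeg=(0,0,0,0,1)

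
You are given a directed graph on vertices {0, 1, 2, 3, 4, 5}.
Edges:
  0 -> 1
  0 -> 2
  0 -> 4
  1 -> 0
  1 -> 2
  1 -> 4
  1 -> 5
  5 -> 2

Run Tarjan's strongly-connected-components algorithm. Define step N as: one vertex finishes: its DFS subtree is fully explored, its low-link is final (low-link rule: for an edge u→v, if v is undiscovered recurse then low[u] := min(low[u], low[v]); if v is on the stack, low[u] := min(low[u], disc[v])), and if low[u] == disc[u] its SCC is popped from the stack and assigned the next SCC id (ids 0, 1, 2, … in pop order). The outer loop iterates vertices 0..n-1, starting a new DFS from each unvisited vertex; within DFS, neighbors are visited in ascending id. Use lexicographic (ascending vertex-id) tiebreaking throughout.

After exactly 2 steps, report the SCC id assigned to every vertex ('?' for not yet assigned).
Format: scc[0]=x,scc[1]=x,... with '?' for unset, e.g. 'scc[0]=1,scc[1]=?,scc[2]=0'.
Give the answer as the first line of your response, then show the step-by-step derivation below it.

scc[0]=?,scc[1]=?,scc[2]=0,scc[3]=?,scc[4]=1,scc[5]=?

step 1: low=(low[0]=0,low[1]=0,low[2]=2,low[3]=?,low[4]=?,low[5]=?); scc=(scc[0]=?,scc[1]=?,scc[2]=0,scc[3]=?,scc[4]=?,scc[5]=?)
step 2: low=(low[0]=0,low[1]=0,low[2]=2,low[3]=?,low[4]=3,low[5]=?); scc=(scc[0]=?,scc[1]=?,scc[2]=0,scc[3]=?,scc[4]=1,scc[5]=?)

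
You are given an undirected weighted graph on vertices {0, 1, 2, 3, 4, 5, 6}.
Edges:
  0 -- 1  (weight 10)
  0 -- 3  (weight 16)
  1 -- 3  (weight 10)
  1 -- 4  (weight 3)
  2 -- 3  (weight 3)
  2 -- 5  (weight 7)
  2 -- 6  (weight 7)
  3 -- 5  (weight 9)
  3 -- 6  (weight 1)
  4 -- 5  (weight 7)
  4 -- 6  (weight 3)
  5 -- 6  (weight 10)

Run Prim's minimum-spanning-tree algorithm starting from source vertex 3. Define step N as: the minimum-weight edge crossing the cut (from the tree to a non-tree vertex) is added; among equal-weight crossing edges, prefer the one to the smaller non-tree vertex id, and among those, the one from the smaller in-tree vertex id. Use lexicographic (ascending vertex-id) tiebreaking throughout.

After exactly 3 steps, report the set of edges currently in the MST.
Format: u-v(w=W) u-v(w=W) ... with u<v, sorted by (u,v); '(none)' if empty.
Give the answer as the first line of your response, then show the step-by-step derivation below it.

2-3(w=3) 3-6(w=1) 4-6(w=3)

step 1: add edge 3-6 (w=1); MST = {3-6(w=1)}
step 2: add edge 2-3 (w=3); MST = {2-3(w=3) 3-6(w=1)}
step 3: add edge 4-6 (w=3); MST = {2-3(w=3) 3-6(w=1) 4-6(w=3)}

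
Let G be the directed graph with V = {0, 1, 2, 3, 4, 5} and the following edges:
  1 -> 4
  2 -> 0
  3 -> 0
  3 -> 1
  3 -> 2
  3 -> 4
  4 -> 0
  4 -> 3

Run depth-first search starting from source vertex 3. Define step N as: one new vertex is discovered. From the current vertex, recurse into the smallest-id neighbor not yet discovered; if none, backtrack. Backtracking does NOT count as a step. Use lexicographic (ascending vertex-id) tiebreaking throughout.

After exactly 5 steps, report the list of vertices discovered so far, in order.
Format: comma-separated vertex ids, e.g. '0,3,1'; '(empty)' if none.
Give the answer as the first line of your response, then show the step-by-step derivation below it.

3,0,1,4,2

step 1: discover 3; path=3; order=3
step 2: discover 0; path=3>0; order=3,0
step 3: discover 1; path=3>1; order=3,0,1
step 4: discover 4; path=3>1>4; order=3,0,1,4
step 5: discover 2; path=3>2; order=3,0,1,4,2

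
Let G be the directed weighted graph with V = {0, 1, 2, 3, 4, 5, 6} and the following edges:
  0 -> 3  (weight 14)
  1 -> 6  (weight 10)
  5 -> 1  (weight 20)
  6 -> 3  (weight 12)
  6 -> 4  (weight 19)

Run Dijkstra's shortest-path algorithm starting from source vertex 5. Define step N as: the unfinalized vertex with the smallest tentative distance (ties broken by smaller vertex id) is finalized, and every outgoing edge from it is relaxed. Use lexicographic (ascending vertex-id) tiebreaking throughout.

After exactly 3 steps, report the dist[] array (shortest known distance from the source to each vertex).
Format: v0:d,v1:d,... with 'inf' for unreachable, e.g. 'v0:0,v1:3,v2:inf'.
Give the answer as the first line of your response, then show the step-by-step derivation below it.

v0:inf,v1:20,v2:inf,v3:42,v4:49,v5:0,v6:30

step 1: dist = v0:inf,v1:20,v2:inf,v3:inf,v4:inf,v5:0,v6:inf
step 2: dist = v0:inf,v1:20,v2:inf,v3:inf,v4:inf,v5:0,v6:30
step 3: dist = v0:inf,v1:20,v2:inf,v3:42,v4:49,v5:0,v6:30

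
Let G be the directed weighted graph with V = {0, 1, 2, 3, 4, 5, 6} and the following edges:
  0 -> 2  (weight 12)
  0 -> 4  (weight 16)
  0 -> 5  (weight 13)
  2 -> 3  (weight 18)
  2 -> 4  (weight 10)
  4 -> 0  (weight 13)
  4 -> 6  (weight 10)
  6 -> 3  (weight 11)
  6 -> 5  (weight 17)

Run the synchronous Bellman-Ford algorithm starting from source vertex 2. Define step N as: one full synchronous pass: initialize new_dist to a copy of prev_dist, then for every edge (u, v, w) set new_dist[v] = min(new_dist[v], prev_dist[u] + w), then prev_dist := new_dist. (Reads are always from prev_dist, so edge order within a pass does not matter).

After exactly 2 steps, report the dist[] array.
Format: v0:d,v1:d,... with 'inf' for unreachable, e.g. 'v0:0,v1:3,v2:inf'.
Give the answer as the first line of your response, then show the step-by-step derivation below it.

v0:23,v1:inf,v2:0,v3:18,v4:10,v5:inf,v6:20

step 1: dist = v0:inf,v1:inf,v2:0,v3:18,v4:10,v5:inf,v6:inf
step 2: dist = v0:23,v1:inf,v2:0,v3:18,v4:10,v5:inf,v6:20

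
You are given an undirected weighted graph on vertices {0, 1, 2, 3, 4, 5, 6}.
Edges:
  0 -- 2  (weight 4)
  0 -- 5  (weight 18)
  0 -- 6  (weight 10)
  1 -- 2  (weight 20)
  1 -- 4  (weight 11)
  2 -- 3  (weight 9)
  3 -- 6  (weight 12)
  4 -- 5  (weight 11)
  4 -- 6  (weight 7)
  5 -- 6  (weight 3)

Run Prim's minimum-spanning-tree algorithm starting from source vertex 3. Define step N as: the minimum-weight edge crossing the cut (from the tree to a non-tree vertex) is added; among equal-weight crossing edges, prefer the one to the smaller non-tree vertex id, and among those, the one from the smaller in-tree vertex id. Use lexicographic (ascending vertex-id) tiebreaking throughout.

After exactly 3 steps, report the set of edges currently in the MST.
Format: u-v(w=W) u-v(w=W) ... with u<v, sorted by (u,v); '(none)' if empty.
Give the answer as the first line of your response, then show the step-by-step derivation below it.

0-2(w=4) 0-6(w=10) 2-3(w=9)

step 1: add edge 2-3 (w=9); MST = {2-3(w=9)}
step 2: add edge 0-2 (w=4); MST = {0-2(w=4) 2-3(w=9)}
step 3: add edge 0-6 (w=10); MST = {0-2(w=4) 0-6(w=10) 2-3(w=9)}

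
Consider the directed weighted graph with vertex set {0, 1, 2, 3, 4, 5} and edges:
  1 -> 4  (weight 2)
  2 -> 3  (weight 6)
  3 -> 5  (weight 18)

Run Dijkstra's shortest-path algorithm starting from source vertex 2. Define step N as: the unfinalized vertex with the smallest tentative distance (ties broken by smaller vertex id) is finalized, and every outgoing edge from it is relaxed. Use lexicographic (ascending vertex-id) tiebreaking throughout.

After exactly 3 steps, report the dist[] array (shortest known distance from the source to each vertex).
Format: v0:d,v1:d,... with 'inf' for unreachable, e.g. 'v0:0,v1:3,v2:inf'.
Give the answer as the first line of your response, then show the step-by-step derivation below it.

v0:inf,v1:inf,v2:0,v3:6,v4:inf,v5:24

step 1: dist = v0:inf,v1:inf,v2:0,v3:6,v4:inf,v5:inf
step 2: dist = v0:inf,v1:inf,v2:0,v3:6,v4:inf,v5:24
step 3: dist = v0:inf,v1:inf,v2:0,v3:6,v4:inf,v5:24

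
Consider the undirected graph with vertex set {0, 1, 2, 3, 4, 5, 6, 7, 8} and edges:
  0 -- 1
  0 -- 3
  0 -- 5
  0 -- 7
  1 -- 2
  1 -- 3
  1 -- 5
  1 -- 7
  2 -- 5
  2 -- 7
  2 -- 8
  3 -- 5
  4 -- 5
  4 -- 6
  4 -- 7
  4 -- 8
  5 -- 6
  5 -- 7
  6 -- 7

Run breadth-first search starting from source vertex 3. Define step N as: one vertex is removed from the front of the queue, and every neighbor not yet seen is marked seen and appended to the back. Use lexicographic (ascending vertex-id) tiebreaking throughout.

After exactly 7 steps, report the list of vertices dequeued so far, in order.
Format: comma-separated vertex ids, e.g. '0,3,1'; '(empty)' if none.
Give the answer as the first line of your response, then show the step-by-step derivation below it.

3,0,1,5,7,2,4

step 1: dequeue 3; queue=[0,1,5]; order=3
step 2: dequeue 0; queue=[1,5,7]; order=3,0
step 3: dequeue 1; queue=[5,7,2]; order=3,0,1
step 4: dequeue 5; queue=[7,2,4,6]; order=3,0,1,5
step 5: dequeue 7; queue=[2,4,6]; order=3,0,1,5,7
step 6: dequeue 2; queue=[4,6,8]; order=3,0,1,5,7,2
step 7: dequeue 4; queue=[6,8]; order=3,0,1,5,7,2,4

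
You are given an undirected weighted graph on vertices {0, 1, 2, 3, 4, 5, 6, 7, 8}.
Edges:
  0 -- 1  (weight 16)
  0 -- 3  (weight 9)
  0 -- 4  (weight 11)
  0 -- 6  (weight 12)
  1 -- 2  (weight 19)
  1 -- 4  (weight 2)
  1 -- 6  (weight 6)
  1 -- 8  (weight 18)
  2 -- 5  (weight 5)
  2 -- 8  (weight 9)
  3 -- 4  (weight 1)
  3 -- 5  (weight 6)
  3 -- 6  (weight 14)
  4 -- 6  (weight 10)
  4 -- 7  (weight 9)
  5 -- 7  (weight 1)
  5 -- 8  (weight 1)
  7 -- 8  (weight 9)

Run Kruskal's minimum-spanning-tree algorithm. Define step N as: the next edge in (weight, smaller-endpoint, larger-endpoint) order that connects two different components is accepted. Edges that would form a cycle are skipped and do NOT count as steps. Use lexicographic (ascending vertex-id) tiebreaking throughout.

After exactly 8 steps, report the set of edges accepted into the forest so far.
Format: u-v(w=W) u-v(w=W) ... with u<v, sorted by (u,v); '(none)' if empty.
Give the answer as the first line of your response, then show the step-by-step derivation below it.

0-3(w=9) 1-4(w=2) 1-6(w=6) 2-5(w=5) 3-4(w=1) 3-5(w=6) 5-7(w=1) 5-8(w=1)

step 1: add edge 3-4 (w=1); MST = {3-4(w=1)}
step 2: add edge 5-7 (w=1); MST = {3-4(w=1) 5-7(w=1)}
step 3: add edge 5-8 (w=1); MST = {3-4(w=1) 5-7(w=1) 5-8(w=1)}
step 4: add edge 1-4 (w=2); MST = {1-4(w=2) 3-4(w=1) 5-7(w=1) 5-8(w=1)}
step 5: add edge 2-5 (w=5); MST = {1-4(w=2) 2-5(w=5) 3-4(w=1) 5-7(w=1) 5-8(w=1)}
step 6: add edge 1-6 (w=6); MST = {1-4(w=2) 1-6(w=6) 2-5(w=5) 3-4(w=1) 5-7(w=1) 5-8(w=1)}
step 7: add edge 3-5 (w=6); MST = {1-4(w=2) 1-6(w=6) 2-5(w=5) 3-4(w=1) 3-5(w=6) 5-7(w=1) 5-8(w=1)}
step 8: add edge 0-3 (w=9); MST = {0-3(w=9) 1-4(w=2) 1-6(w=6) 2-5(w=5) 3-4(w=1) 3-5(w=6) 5-7(w=1) 5-8(w=1)}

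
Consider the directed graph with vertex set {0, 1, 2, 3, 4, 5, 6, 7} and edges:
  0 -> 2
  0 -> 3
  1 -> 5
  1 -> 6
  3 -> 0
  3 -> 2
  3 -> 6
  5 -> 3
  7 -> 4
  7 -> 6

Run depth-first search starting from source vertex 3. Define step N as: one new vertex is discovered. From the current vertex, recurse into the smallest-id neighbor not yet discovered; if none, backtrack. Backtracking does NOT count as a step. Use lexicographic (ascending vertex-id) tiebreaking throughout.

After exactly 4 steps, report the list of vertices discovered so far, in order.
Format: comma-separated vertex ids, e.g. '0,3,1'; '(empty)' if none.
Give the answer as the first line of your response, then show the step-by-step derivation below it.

3,0,2,6

step 1: discover 3; path=3; order=3
step 2: discover 0; path=3>0; order=3,0
step 3: discover 2; path=3>0>2; order=3,0,2
step 4: discover 6; path=3>6; order=3,0,2,6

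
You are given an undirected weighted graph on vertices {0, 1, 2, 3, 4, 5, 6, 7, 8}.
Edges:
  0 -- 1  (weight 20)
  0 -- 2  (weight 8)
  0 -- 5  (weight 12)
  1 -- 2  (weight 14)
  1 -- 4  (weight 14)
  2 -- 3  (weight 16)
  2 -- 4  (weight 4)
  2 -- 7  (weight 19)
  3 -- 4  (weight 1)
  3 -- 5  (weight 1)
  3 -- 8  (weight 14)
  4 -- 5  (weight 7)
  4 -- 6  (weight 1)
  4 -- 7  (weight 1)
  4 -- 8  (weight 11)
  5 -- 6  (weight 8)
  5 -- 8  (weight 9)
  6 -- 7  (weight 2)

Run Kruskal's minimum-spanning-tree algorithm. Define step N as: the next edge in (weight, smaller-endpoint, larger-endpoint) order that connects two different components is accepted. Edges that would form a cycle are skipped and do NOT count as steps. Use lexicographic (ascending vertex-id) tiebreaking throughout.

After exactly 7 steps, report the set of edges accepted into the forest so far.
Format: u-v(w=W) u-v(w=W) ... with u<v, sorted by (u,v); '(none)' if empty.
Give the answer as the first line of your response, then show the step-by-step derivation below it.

0-2(w=8) 2-4(w=4) 3-4(w=1) 3-5(w=1) 4-6(w=1) 4-7(w=1) 5-8(w=9)

step 1: add edge 3-4 (w=1); MST = {3-4(w=1)}
step 2: add edge 3-5 (w=1); MST = {3-4(w=1) 3-5(w=1)}
step 3: add edge 4-6 (w=1); MST = {3-4(w=1) 3-5(w=1) 4-6(w=1)}
step 4: add edge 4-7 (w=1); MST = {3-4(w=1) 3-5(w=1) 4-6(w=1) 4-7(w=1)}
step 5: add edge 2-4 (w=4); MST = {2-4(w=4) 3-4(w=1) 3-5(w=1) 4-6(w=1) 4-7(w=1)}
step 6: add edge 0-2 (w=8); MST = {0-2(w=8) 2-4(w=4) 3-4(w=1) 3-5(w=1) 4-6(w=1) 4-7(w=1)}
step 7: add edge 5-8 (w=9); MST = {0-2(w=8) 2-4(w=4) 3-4(w=1) 3-5(w=1) 4-6(w=1) 4-7(w=1) 5-8(w=9)}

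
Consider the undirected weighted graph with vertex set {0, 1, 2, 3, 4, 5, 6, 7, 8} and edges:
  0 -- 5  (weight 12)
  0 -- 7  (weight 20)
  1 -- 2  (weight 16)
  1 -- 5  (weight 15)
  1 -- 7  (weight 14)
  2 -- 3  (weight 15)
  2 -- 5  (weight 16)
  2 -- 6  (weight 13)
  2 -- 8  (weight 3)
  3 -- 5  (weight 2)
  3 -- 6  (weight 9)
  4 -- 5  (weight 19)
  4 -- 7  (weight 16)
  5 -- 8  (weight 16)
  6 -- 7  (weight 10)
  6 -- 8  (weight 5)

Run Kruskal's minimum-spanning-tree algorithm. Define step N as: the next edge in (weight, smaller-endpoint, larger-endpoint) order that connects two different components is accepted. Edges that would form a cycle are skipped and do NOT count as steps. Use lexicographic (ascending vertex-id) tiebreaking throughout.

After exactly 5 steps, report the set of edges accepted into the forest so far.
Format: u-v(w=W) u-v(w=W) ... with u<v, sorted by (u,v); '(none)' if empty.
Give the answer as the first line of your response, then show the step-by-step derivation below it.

2-8(w=3) 3-5(w=2) 3-6(w=9) 6-7(w=10) 6-8(w=5)

step 1: add edge 3-5 (w=2); MST = {3-5(w=2)}
step 2: add edge 2-8 (w=3); MST = {2-8(w=3) 3-5(w=2)}
step 3: add edge 6-8 (w=5); MST = {2-8(w=3) 3-5(w=2) 6-8(w=5)}
step 4: add edge 3-6 (w=9); MST = {2-8(w=3) 3-5(w=2) 3-6(w=9) 6-8(w=5)}
step 5: add edge 6-7 (w=10); MST = {2-8(w=3) 3-5(w=2) 3-6(w=9) 6-7(w=10) 6-8(w=5)}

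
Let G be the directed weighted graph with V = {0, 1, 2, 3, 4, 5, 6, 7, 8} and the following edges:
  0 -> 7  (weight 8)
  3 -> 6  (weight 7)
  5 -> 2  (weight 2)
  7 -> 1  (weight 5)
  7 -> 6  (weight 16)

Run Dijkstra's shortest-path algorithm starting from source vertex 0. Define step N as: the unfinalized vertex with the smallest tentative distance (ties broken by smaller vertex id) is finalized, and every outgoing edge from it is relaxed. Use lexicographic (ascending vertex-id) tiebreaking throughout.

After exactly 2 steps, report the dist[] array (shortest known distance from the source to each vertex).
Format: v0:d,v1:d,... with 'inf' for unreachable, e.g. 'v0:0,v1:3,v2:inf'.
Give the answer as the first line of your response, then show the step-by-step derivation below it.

v0:0,v1:13,v2:inf,v3:inf,v4:inf,v5:inf,v6:24,v7:8,v8:inf

step 1: dist = v0:0,v1:inf,v2:inf,v3:inf,v4:inf,v5:inf,v6:inf,v7:8,v8:inf
step 2: dist = v0:0,v1:13,v2:inf,v3:inf,v4:inf,v5:inf,v6:24,v7:8,v8:inf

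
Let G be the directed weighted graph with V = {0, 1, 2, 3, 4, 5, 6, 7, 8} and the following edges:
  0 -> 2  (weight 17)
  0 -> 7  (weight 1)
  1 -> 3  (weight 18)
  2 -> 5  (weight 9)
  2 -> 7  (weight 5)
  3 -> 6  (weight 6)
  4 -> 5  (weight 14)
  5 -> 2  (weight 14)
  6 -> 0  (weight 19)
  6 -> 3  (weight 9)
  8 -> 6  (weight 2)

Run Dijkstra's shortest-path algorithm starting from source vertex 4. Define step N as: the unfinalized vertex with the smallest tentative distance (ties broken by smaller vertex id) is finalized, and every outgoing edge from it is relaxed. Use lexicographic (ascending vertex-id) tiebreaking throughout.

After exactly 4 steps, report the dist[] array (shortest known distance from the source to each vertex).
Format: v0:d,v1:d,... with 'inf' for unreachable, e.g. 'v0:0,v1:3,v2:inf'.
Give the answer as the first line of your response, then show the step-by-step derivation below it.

v0:inf,v1:inf,v2:28,v3:inf,v4:0,v5:14,v6:inf,v7:33,v8:inf

step 1: dist = v0:inf,v1:inf,v2:inf,v3:inf,v4:0,v5:14,v6:inf,v7:inf,v8:inf
step 2: dist = v0:inf,v1:inf,v2:28,v3:inf,v4:0,v5:14,v6:inf,v7:inf,v8:inf
step 3: dist = v0:inf,v1:inf,v2:28,v3:inf,v4:0,v5:14,v6:inf,v7:33,v8:inf
step 4: dist = v0:inf,v1:inf,v2:28,v3:inf,v4:0,v5:14,v6:inf,v7:33,v8:inf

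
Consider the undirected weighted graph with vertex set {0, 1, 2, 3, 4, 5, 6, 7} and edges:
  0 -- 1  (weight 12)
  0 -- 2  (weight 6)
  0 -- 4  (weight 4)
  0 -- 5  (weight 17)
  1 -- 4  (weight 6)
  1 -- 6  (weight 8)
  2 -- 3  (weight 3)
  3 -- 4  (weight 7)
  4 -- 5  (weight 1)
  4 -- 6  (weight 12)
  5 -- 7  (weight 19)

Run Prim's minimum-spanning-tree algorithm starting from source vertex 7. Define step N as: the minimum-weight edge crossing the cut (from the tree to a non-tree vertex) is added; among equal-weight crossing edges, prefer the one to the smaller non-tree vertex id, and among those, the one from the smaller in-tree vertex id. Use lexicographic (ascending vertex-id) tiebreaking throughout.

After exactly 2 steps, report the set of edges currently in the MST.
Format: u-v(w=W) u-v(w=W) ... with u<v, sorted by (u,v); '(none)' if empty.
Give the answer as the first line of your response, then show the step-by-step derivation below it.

4-5(w=1) 5-7(w=19)

step 1: add edge 5-7 (w=19); MST = {5-7(w=19)}
step 2: add edge 4-5 (w=1); MST = {4-5(w=1) 5-7(w=19)}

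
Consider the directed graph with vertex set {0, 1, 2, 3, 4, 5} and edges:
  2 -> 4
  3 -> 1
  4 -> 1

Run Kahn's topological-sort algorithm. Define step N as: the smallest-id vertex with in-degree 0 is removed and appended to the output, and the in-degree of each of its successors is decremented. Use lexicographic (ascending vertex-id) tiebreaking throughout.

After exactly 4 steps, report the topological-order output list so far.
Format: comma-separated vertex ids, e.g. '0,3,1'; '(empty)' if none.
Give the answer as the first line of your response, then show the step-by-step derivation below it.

0,2,3,4

step 1: output 0; order=[0]; indeg=(0,2,0,0,1,0)
step 2: output 2; order=[0,2]; indeg=(0,2,0,0,0,0)
step 3: output 3; order=[0,2,3]; indeg=(0,1,0,0,0,0)
step 4: output 4; order=[0,2,3,4]; indeg=(0,0,0,0,0,0)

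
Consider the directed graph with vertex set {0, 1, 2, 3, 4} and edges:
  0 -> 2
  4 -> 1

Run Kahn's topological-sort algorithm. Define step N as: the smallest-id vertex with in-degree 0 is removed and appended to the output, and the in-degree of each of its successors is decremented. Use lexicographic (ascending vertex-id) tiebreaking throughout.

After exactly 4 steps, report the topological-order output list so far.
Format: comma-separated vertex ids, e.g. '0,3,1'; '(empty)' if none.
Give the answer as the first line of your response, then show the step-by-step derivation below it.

0,2,3,4

step 1: output 0; order=[0]; indeg=(0,1,0,0,0)
step 2: output 2; order=[0,2]; indeg=(0,1,0,0,0)
step 3: output 3; order=[0,2,3]; indeg=(0,1,0,0,0)
step 4: output 4; order=[0,2,3,4]; indeg=(0,0,0,0,0)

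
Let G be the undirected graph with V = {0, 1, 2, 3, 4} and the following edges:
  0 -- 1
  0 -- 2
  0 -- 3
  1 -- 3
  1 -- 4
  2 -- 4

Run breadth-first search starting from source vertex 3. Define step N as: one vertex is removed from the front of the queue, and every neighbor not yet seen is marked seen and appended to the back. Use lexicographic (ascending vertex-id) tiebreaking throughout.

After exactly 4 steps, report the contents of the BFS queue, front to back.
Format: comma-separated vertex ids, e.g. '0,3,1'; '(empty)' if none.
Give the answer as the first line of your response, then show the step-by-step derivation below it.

4

step 1: dequeue 3; queue=[0,1]; order=3
step 2: dequeue 0; queue=[1,2]; order=3,0
step 3: dequeue 1; queue=[2,4]; order=3,0,1
step 4: dequeue 2; queue=[4]; order=3,0,1,2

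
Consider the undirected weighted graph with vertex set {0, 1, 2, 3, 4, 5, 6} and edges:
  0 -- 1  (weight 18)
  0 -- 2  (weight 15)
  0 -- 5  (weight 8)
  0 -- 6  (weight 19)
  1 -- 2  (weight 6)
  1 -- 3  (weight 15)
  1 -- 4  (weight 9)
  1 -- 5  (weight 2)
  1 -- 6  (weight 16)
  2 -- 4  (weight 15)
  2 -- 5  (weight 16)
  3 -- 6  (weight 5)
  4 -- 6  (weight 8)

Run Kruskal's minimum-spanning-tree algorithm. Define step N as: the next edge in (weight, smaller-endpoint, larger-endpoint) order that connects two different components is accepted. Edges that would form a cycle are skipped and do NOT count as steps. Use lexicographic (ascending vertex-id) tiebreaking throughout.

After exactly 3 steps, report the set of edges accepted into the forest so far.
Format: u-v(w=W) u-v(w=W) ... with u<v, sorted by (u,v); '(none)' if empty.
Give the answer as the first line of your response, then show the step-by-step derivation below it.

1-2(w=6) 1-5(w=2) 3-6(w=5)

step 1: add edge 1-5 (w=2); MST = {1-5(w=2)}
step 2: add edge 3-6 (w=5); MST = {1-5(w=2) 3-6(w=5)}
step 3: add edge 1-2 (w=6); MST = {1-2(w=6) 1-5(w=2) 3-6(w=5)}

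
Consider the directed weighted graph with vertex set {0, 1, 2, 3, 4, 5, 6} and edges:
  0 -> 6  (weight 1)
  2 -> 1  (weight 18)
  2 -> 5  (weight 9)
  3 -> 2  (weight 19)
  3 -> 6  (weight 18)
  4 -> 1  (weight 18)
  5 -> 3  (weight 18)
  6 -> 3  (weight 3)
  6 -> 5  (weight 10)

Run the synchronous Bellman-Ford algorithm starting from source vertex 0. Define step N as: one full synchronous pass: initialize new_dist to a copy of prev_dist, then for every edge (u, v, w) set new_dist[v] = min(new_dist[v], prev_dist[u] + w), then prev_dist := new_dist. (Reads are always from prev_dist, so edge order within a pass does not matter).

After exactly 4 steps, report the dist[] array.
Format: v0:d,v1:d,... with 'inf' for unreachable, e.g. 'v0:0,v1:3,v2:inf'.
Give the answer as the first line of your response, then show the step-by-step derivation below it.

v0:0,v1:41,v2:23,v3:4,v4:inf,v5:11,v6:1

step 1: dist = v0:0,v1:inf,v2:inf,v3:inf,v4:inf,v5:inf,v6:1
step 2: dist = v0:0,v1:inf,v2:inf,v3:4,v4:inf,v5:11,v6:1
step 3: dist = v0:0,v1:inf,v2:23,v3:4,v4:inf,v5:11,v6:1
step 4: dist = v0:0,v1:41,v2:23,v3:4,v4:inf,v5:11,v6:1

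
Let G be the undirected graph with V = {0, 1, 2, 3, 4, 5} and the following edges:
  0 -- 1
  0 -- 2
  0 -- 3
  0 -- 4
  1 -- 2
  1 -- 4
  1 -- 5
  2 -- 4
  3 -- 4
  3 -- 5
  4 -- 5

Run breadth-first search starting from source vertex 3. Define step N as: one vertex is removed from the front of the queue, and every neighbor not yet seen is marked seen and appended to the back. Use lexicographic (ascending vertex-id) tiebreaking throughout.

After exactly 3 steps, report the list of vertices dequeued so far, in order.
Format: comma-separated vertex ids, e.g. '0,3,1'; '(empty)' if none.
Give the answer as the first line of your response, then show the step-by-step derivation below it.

3,0,4

step 1: dequeue 3; queue=[0,4,5]; order=3
step 2: dequeue 0; queue=[4,5,1,2]; order=3,0
step 3: dequeue 4; queue=[5,1,2]; order=3,0,4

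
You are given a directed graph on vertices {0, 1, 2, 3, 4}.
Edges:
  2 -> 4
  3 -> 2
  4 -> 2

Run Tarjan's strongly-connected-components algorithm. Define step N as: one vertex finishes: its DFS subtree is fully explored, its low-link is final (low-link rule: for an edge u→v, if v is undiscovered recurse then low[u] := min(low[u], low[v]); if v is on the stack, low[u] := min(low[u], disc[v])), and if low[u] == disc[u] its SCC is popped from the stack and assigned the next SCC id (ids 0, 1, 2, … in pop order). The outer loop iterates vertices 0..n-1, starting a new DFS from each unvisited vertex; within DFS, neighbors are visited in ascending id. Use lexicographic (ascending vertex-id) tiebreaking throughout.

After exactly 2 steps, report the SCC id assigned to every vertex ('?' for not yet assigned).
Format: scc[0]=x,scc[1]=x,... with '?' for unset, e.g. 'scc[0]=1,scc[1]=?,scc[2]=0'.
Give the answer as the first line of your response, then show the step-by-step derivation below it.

scc[0]=0,scc[1]=1,scc[2]=?,scc[3]=?,scc[4]=?

step 1: low=(low[0]=0,low[1]=?,low[2]=?,low[3]=?,low[4]=?); scc=(scc[0]=0,scc[1]=?,scc[2]=?,scc[3]=?,scc[4]=?)
step 2: low=(low[0]=0,low[1]=1,low[2]=?,low[3]=?,low[4]=?); scc=(scc[0]=0,scc[1]=1,scc[2]=?,scc[3]=?,scc[4]=?)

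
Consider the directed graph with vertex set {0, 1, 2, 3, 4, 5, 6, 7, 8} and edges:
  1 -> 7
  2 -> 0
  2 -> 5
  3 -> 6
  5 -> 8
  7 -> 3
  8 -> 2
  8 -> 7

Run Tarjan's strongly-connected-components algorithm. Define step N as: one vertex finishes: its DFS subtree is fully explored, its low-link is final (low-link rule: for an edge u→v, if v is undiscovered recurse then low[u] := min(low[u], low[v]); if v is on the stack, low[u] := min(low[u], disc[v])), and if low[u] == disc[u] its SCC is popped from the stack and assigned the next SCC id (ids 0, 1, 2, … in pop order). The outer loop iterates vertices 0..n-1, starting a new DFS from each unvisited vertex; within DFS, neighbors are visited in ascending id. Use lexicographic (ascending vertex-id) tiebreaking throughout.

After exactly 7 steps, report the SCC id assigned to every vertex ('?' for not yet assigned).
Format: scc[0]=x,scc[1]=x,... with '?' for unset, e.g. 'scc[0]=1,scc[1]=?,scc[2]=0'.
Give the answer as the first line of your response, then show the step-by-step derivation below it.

scc[0]=0,scc[1]=4,scc[2]=?,scc[3]=2,scc[4]=?,scc[5]=?,scc[6]=1,scc[7]=3,scc[8]=?

step 1: low=(low[0]=0,low[1]=?,low[2]=?,low[3]=?,low[4]=?,low[5]=?,low[6]=?,low[7]=?,low[8]=?); scc=(scc[0]=0,scc[1]=?,scc[2]=?,scc[3]=?,scc[4]=?,scc[5]=?,scc[6]=?,scc[7]=?,scc[8]=?)
step 2: low=(low[0]=0,low[1]=1,low[2]=?,low[3]=3,low[4]=?,low[5]=?,low[6]=4,low[7]=2,low[8]=?); scc=(scc[0]=0,scc[1]=?,scc[2]=?,scc[3]=?,scc[4]=?,scc[5]=?,scc[6]=1,scc[7]=?,scc[8]=?)
step 3: low=(low[0]=0,low[1]=1,low[2]=?,low[3]=3,low[4]=?,low[5]=?,low[6]=4,low[7]=2,low[8]=?); scc=(scc[0]=0,scc[1]=?,scc[2]=?,scc[3]=2,scc[4]=?,scc[5]=?,scc[6]=1,scc[7]=?,scc[8]=?)
step 4: low=(low[0]=0,low[1]=1,low[2]=?,low[3]=3,low[4]=?,low[5]=?,low[6]=4,low[7]=2,low[8]=?); scc=(scc[0]=0,scc[1]=?,scc[2]=?,scc[3]=2,scc[4]=?,scc[5]=?,scc[6]=1,scc[7]=3,scc[8]=?)
step 5: low=(low[0]=0,low[1]=1,low[2]=?,low[3]=3,low[4]=?,low[5]=?,low[6]=4,low[7]=2,low[8]=?); scc=(scc[0]=0,scc[1]=4,scc[2]=?,scc[3]=2,scc[4]=?,scc[5]=?,scc[6]=1,scc[7]=3,scc[8]=?)
step 6: low=(low[0]=0,low[1]=1,low[2]=5,low[3]=3,low[4]=?,low[5]=6,low[6]=4,low[7]=2,low[8]=5); scc=(scc[0]=0,scc[1]=4,scc[2]=?,scc[3]=2,scc[4]=?,scc[5]=?,scc[6]=1,scc[7]=3,scc[8]=?)
step 7: low=(low[0]=0,low[1]=1,low[2]=5,low[3]=3,low[4]=?,low[5]=5,low[6]=4,low[7]=2,low[8]=5); scc=(scc[0]=0,scc[1]=4,scc[2]=?,scc[3]=2,scc[4]=?,scc[5]=?,scc[6]=1,scc[7]=3,scc[8]=?)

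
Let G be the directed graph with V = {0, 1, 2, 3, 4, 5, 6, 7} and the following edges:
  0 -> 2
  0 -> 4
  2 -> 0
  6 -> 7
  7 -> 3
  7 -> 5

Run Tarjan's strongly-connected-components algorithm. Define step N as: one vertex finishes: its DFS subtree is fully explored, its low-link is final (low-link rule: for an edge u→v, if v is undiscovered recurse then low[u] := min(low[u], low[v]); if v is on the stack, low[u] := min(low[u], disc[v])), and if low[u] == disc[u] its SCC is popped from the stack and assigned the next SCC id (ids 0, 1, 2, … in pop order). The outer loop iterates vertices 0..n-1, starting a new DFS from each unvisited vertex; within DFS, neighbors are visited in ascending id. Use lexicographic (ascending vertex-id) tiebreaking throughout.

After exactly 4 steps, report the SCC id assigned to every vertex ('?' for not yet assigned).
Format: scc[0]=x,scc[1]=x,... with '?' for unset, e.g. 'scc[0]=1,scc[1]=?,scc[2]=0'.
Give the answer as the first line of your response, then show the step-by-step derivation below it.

scc[0]=1,scc[1]=2,scc[2]=1,scc[3]=?,scc[4]=0,scc[5]=?,scc[6]=?,scc[7]=?

step 1: low=(low[0]=0,low[1]=?,low[2]=0,low[3]=?,low[4]=?,low[5]=?,low[6]=?,low[7]=?); scc=(scc[0]=?,scc[1]=?,scc[2]=?,scc[3]=?,scc[4]=?,scc[5]=?,scc[6]=?,scc[7]=?)
step 2: low=(low[0]=0,low[1]=?,low[2]=0,low[3]=?,low[4]=2,low[5]=?,low[6]=?,low[7]=?); scc=(scc[0]=?,scc[1]=?,scc[2]=?,scc[3]=?,scc[4]=0,scc[5]=?,scc[6]=?,scc[7]=?)
step 3: low=(low[0]=0,low[1]=?,low[2]=0,low[3]=?,low[4]=2,low[5]=?,low[6]=?,low[7]=?); scc=(scc[0]=1,scc[1]=?,scc[2]=1,scc[3]=?,scc[4]=0,scc[5]=?,scc[6]=?,scc[7]=?)
step 4: low=(low[0]=0,low[1]=3,low[2]=0,low[3]=?,low[4]=2,low[5]=?,low[6]=?,low[7]=?); scc=(scc[0]=1,scc[1]=2,scc[2]=1,scc[3]=?,scc[4]=0,scc[5]=?,scc[6]=?,scc[7]=?)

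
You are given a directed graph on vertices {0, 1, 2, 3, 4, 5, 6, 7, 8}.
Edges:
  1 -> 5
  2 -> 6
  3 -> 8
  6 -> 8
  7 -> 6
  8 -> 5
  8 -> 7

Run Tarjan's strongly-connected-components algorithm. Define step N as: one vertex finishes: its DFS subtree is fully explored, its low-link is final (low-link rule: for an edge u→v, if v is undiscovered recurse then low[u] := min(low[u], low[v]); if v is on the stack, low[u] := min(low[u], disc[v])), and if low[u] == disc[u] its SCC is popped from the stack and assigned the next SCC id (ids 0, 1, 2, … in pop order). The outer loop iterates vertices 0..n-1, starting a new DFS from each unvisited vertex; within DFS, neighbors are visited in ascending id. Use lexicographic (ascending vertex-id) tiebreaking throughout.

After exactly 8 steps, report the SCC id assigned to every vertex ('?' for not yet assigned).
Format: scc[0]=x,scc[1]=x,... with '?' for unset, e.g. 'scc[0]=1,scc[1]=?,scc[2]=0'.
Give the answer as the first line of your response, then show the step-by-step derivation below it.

scc[0]=0,scc[1]=2,scc[2]=4,scc[3]=5,scc[4]=?,scc[5]=1,scc[6]=3,scc[7]=3,scc[8]=3

step 1: low=(low[0]=0,low[1]=?,low[2]=?,low[3]=?,low[4]=?,low[5]=?,low[6]=?,low[7]=?,low[8]=?); scc=(scc[0]=0,scc[1]=?,scc[2]=?,scc[3]=?,scc[4]=?,scc[5]=?,scc[6]=?,scc[7]=?,scc[8]=?)
step 2: low=(low[0]=0,low[1]=1,low[2]=?,low[3]=?,low[4]=?,low[5]=2,low[6]=?,low[7]=?,low[8]=?); scc=(scc[0]=0,scc[1]=?,scc[2]=?,scc[3]=?,scc[4]=?,scc[5]=1,scc[6]=?,scc[7]=?,scc[8]=?)
step 3: low=(low[0]=0,low[1]=1,low[2]=?,low[3]=?,low[4]=?,low[5]=2,low[6]=?,low[7]=?,low[8]=?); scc=(scc[0]=0,scc[1]=2,scc[2]=?,scc[3]=?,scc[4]=?,scc[5]=1,scc[6]=?,scc[7]=?,scc[8]=?)
step 4: low=(low[0]=0,low[1]=1,low[2]=3,low[3]=?,low[4]=?,low[5]=2,low[6]=4,low[7]=4,low[8]=5); scc=(scc[0]=0,scc[1]=2,scc[2]=?,scc[3]=?,scc[4]=?,scc[5]=1,scc[6]=?,scc[7]=?,scc[8]=?)
step 5: low=(low[0]=0,low[1]=1,low[2]=3,low[3]=?,low[4]=?,low[5]=2,low[6]=4,low[7]=4,low[8]=4); scc=(scc[0]=0,scc[1]=2,scc[2]=?,scc[3]=?,scc[4]=?,scc[5]=1,scc[6]=?,scc[7]=?,scc[8]=?)
step 6: low=(low[0]=0,low[1]=1,low[2]=3,low[3]=?,low[4]=?,low[5]=2,low[6]=4,low[7]=4,low[8]=4); scc=(scc[0]=0,scc[1]=2,scc[2]=?,scc[3]=?,scc[4]=?,scc[5]=1,scc[6]=3,scc[7]=3,scc[8]=3)
step 7: low=(low[0]=0,low[1]=1,low[2]=3,low[3]=?,low[4]=?,low[5]=2,low[6]=4,low[7]=4,low[8]=4); scc=(scc[0]=0,scc[1]=2,scc[2]=4,scc[3]=?,scc[4]=?,scc[5]=1,scc[6]=3,scc[7]=3,scc[8]=3)
step 8: low=(low[0]=0,low[1]=1,low[2]=3,low[3]=7,low[4]=?,low[5]=2,low[6]=4,low[7]=4,low[8]=4); scc=(scc[0]=0,scc[1]=2,scc[2]=4,scc[3]=5,scc[4]=?,scc[5]=1,scc[6]=3,scc[7]=3,scc[8]=3)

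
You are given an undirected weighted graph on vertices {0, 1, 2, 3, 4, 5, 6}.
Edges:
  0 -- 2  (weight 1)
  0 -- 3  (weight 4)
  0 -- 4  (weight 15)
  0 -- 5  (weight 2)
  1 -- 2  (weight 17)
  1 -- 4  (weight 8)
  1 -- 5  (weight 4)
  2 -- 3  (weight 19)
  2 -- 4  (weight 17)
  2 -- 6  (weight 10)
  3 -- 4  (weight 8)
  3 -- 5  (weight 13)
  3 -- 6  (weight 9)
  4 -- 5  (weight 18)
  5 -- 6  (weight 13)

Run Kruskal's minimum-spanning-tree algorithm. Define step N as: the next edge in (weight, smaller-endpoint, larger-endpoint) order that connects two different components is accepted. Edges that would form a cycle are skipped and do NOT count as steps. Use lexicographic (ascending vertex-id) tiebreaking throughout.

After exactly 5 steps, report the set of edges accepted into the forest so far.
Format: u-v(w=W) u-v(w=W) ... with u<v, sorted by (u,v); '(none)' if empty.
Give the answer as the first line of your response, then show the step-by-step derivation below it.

0-2(w=1) 0-3(w=4) 0-5(w=2) 1-4(w=8) 1-5(w=4)

step 1: add edge 0-2 (w=1); MST = {0-2(w=1)}
step 2: add edge 0-5 (w=2); MST = {0-2(w=1) 0-5(w=2)}
step 3: add edge 0-3 (w=4); MST = {0-2(w=1) 0-3(w=4) 0-5(w=2)}
step 4: add edge 1-5 (w=4); MST = {0-2(w=1) 0-3(w=4) 0-5(w=2) 1-5(w=4)}
step 5: add edge 1-4 (w=8); MST = {0-2(w=1) 0-3(w=4) 0-5(w=2) 1-4(w=8) 1-5(w=4)}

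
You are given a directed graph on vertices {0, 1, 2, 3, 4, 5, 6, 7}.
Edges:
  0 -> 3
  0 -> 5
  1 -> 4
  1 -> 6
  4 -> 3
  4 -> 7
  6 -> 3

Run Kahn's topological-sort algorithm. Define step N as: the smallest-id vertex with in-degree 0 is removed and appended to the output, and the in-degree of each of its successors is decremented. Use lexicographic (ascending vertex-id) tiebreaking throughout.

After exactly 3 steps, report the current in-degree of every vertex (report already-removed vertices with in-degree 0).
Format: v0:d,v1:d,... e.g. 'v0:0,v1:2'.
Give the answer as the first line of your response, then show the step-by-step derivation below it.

v0:0,v1:0,v2:0,v3:2,v4:0,v5:0,v6:0,v7:1

step 1: output 0; order=[0]; indeg=(0,0,0,2,1,0,1,1)
step 2: output 1; order=[0,1]; indeg=(0,0,0,2,0,0,0,1)
step 3: output 2; order=[0,1,2]; indeg=(0,0,0,2,0,0,0,1)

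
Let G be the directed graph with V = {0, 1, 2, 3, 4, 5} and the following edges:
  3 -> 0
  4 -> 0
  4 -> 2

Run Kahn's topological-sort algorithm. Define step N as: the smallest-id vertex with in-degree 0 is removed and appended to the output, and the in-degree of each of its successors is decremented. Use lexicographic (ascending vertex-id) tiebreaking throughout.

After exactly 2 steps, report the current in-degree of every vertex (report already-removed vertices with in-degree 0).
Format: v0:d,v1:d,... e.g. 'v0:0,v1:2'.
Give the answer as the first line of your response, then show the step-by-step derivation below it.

v0:1,v1:0,v2:1,v3:0,v4:0,v5:0

step 1: output 1; order=[1]; indeg=(2,0,1,0,0,0)
step 2: output 3; order=[1,3]; indeg=(1,0,1,0,0,0)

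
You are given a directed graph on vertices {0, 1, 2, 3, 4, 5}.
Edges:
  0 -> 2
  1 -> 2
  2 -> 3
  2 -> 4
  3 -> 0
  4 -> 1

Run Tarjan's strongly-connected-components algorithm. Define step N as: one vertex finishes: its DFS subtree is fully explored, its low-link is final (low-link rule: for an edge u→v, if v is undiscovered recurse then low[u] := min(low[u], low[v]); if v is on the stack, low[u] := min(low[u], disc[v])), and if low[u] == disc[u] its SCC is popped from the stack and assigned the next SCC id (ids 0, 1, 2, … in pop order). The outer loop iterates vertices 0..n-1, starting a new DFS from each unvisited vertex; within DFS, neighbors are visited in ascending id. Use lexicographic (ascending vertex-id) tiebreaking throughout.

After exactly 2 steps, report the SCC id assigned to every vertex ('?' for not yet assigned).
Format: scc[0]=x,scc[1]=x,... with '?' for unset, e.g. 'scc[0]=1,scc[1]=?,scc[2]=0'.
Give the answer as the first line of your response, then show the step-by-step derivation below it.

scc[0]=?,scc[1]=?,scc[2]=?,scc[3]=?,scc[4]=?,scc[5]=?

step 1: low=(low[0]=0,low[1]=?,low[2]=1,low[3]=0,low[4]=?,low[5]=?); scc=(scc[0]=?,scc[1]=?,scc[2]=?,scc[3]=?,scc[4]=?,scc[5]=?)
step 2: low=(low[0]=0,low[1]=1,low[2]=0,low[3]=0,low[4]=3,low[5]=?); scc=(scc[0]=?,scc[1]=?,scc[2]=?,scc[3]=?,scc[4]=?,scc[5]=?)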